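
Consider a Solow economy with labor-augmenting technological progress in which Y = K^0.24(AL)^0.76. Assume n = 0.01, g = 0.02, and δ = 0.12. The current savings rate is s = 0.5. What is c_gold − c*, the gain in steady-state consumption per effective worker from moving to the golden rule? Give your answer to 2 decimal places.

Δc ≈ 0.15

The effective depreciation rate is n + g + δ = 0.01 + 0.02 + 0.12 = 0.15.
Current steady state (s = 0.5): k* = (0.5/0.15)^(1/0.76) ≈ 4.8753, y* = 4.8753^0.24 ≈ 1.4626, c* = (1−0.5)·1.4626 ≈ 0.7313.
Maximizing c = f(k) − (n+g+δ)·k gives f'(k) = n+g+δ, i.e. 0.24·k^(0.24−1) = 0.15, so k_gold = (0.24/0.15)^(1/0.76) ≈ 1.8560.
y_gold = 1.8560^0.24 ≈ 1.1600, c_gold = y_gold − 0.15·k_gold ≈ 0.8816.
Gain: Δc = 0.8816 − 0.7313 ≈ 0.1503.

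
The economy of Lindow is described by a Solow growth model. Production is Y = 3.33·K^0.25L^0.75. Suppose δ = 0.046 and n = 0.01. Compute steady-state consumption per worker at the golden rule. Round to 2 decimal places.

The effective depreciation rate is n + δ = 0.01 + 0.046 = 0.056.
Setting f'(k) = n+δ gives 0.25·3.33·k^(0.25−1) = 0.056, hence k_gold = (0.25·3.33/0.056)^(1/0.75) ≈ 36.5534.
y_gold = 3.33·36.5534^0.25 ≈ 8.1880.
c_gold = y_gold − (n+δ)·k_gold = 8.1880 − 0.056·36.5534 ≈ 6.1410.

c_gold ≈ 6.14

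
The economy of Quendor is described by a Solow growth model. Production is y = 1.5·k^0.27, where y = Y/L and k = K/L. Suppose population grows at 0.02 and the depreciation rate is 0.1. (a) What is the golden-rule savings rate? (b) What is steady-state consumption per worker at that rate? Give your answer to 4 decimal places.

(a) s_gold = 0.2700; (b) c_gold ≈ 1.7171

n + δ = 0.02 + 0.1 = 0.12.
For Cobb-Douglas, s_gold equals capital's share: s_gold = 0.27.
At the golden rule the marginal product of capital equals n+δ: 0.27·1.5·k^(0.27−1) = 0.12. Solving, k_gold = (0.27·1.5/0.12)^(1/0.73) ≈ 5.2925.
y_gold = 1.5·5.2925^0.27 ≈ 2.3522; c_gold = (1−0.27)·y_gold ≈ 1.7171.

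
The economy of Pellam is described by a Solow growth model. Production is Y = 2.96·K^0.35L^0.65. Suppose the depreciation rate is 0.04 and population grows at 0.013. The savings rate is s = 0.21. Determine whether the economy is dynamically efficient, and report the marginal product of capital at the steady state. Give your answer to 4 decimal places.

n + δ = 0.013 + 0.04 = 0.053.
Steady-state k*: s·A·k^0.35 = 0.053·k gives k* = (0.21·2.96/0.053)^(1/0.65) ≈ 44.1547.
MPK = 0.35·2.96·44.1547^(-0.65) ≈ 0.0883.
MPK > n+δ = 0.053, so the economy is dynamically efficient (under-saving).

dynamically efficient; MPK ≈ 0.0883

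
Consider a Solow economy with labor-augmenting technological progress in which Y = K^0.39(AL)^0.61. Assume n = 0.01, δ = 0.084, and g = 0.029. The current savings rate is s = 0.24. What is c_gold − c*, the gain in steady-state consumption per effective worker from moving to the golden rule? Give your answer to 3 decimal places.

The effective depreciation rate is n + g + δ = 0.01 + 0.029 + 0.084 = 0.123.
Current steady state (s = 0.24): k* = (0.24/0.123)^(1/0.61) ≈ 2.9917, y* = 2.9917^0.39 ≈ 1.5332, c* = (1−0.24)·1.5332 ≈ 1.1653.
Golden rule sets MPK = n+g+δ: 0.39·k^(0.39−1) = 0.123, so k_gold = (0.39/0.123)^(1/0.61) ≈ 6.6309.
y_gold = 6.6309^0.39 ≈ 2.0913, c_gold = y_gold − 0.123·k_gold ≈ 1.2757.
Gain: Δc = 1.2757 − 1.1653 ≈ 0.1104.

Δc ≈ 0.110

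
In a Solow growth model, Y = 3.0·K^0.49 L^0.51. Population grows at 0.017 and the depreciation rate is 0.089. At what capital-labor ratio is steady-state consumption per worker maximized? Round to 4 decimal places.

k_gold ≈ 173.4755

The effective depreciation rate is n + δ = 0.017 + 0.089 = 0.106.
At the golden rule the marginal product of capital equals n+δ: 0.49·3.0·k^(0.49−1) = 0.106. Solving, k_gold = (0.49·3.0/0.106)^(1/0.51) ≈ 173.4755.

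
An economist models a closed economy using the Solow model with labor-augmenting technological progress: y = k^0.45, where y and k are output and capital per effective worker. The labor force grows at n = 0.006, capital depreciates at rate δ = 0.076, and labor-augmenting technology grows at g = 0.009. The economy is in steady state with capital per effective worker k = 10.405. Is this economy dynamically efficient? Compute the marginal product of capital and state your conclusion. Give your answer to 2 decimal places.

n + g + δ = 0.006 + 0.009 + 0.076 = 0.091.
MPK = 0.45·k^(0.45−1) = 0.45·10.405^(-0.55) ≈ 0.1241.
MPK > 0.091, so the economy is dynamically efficient (under-saving).

dynamically efficient; MPK ≈ 0.12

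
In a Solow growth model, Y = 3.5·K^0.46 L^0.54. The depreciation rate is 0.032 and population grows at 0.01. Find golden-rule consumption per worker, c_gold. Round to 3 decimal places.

The effective depreciation rate is n + δ = 0.01 + 0.032 = 0.042.
At the golden rule the marginal product of capital equals n+δ: 0.46·3.5·k^(0.46−1) = 0.042. Solving, k_gold = (0.46·3.5/0.042)^(1/0.54) ≈ 856.1488.
y_gold = 3.5·856.1488^0.46 ≈ 78.1701.
c_gold = y_gold − (n+δ)·k_gold = 78.1701 − 0.042·856.1488 ≈ 42.2119.

c_gold ≈ 42.212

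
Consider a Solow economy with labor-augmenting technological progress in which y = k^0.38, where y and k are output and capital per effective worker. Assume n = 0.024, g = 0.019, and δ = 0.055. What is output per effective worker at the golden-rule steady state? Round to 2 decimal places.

y_gold ≈ 2.29

Capital per effective worker breaks even when investment replaces (n + g + δ)·k; here n + g + δ = 0.098.
Setting f'(k) = n+g+δ gives 0.38·k^(0.38−1) = 0.098, hence k_gold = (0.38/0.098)^(1/0.62) ≈ 8.8979.
Output: y_gold = k_gold^0.38 = 8.8979^0.38 ≈ 2.2947.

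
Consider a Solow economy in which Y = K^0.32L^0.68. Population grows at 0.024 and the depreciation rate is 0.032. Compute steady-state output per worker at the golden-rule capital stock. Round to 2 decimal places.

y_gold ≈ 2.27

Break-even investment rate: n + δ = 0.024 + 0.032 = 0.056.
Maximizing c = f(k) − (n+δ)·k gives f'(k) = n+δ, i.e. 0.32·k^(0.32−1) = 0.056, so k_gold = (0.32/0.056)^(1/0.68) ≈ 12.9772.
Output: y_gold = k_gold^0.32 = 12.9772^0.32 ≈ 2.2710.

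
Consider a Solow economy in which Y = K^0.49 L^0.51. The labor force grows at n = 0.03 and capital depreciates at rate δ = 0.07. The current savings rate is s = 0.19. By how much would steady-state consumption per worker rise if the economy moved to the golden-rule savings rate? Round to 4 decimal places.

Δc ≈ 0.8473

Capital per worker breaks even when investment replaces (n + δ)·k; here n + δ = 0.1.
Current steady state (s = 0.19): k* = (0.19/0.1)^(1/0.51) ≈ 3.5203, y* = 3.5203^0.49 ≈ 1.8528, c* = (1−0.19)·1.8528 ≈ 1.5007.
Setting f'(k) = n+δ gives 0.49·k^(0.49−1) = 0.1, hence k_gold = (0.49/0.1)^(1/0.51) ≈ 22.5593.
y_gold = 22.5593^0.49 ≈ 4.6039, c_gold = y_gold − 0.1·k_gold ≈ 2.3480.
Gain: Δc = 2.3480 − 1.5007 ≈ 0.8473.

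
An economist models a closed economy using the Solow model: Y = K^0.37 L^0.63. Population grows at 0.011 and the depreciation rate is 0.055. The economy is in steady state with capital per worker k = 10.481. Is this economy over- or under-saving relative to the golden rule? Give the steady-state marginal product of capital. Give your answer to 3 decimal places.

under-saving; MPK ≈ 0.084

Capital per worker breaks even when investment replaces (n + δ)·k; here n + δ = 0.066.
MPK = 0.37·k^(0.37−1) = 0.37·10.481^(-0.63) ≈ 0.0842.
MPK > 0.066, so the economy is dynamically efficient (under-saving).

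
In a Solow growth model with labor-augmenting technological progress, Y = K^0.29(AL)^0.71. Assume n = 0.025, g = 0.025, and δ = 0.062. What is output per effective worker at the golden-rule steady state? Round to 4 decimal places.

y_gold ≈ 1.4749

The effective depreciation rate is n + g + δ = 0.025 + 0.025 + 0.062 = 0.112.
Golden rule sets MPK = n+g+δ: 0.29·k^(0.29−1) = 0.112, so k_gold = (0.29/0.112)^(1/0.71) ≈ 3.8189.
Output: y_gold = k_gold^0.29 = 3.8189^0.29 ≈ 1.4749.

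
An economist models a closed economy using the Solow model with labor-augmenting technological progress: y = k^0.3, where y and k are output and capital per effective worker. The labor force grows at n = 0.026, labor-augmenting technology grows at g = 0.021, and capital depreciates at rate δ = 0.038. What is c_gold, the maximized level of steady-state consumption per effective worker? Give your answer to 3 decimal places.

The effective depreciation rate is n + g + δ = 0.026 + 0.021 + 0.038 = 0.085.
Maximizing c = f(k) − (n+g+δ)·k gives f'(k) = n+g+δ, i.e. 0.3·k^(0.3−1) = 0.085, so k_gold = (0.3/0.085)^(1/0.7) ≈ 6.0594.
y_gold = 6.0594^0.3 ≈ 1.7168.
c_gold = y_gold − (n+g+δ)·k_gold = 1.7168 − 0.085·6.0594 ≈ 1.2018.

c_gold ≈ 1.202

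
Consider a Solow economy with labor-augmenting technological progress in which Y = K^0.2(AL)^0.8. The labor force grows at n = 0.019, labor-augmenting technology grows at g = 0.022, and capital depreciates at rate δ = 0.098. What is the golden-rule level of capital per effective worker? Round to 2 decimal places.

k_gold ≈ 1.58

n + g + δ = 0.019 + 0.022 + 0.098 = 0.139.
Maximizing c = f(k) − (n+g+δ)·k gives f'(k) = n+g+δ, i.e. 0.2·k^(0.2−1) = 0.139, so k_gold = (0.2/0.139)^(1/0.8) ≈ 1.5759.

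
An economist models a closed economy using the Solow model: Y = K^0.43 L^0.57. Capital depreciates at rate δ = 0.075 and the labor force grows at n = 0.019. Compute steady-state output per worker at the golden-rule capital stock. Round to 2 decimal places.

y_gold ≈ 3.15

Break-even investment rate: n + δ = 0.019 + 0.075 = 0.094.
Setting f'(k) = n+δ gives 0.43·k^(0.43−1) = 0.094, hence k_gold = (0.43/0.094)^(1/0.57) ≈ 14.4043.
Output: y_gold = k_gold^0.43 = 14.4043^0.43 ≈ 3.1488.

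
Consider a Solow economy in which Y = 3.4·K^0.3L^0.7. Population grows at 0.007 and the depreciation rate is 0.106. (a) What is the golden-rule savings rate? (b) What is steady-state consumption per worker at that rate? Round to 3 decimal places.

(a) s_gold = 0.300; (b) c_gold ≈ 6.111

Capital per worker breaks even when investment replaces (n + δ)·k; here n + δ = 0.113.
For Cobb-Douglas, s_gold equals capital's share: s_gold = 0.3.
At the golden rule the marginal product of capital equals n+δ: 0.3·3.4·k^(0.3−1) = 0.113. Solving, k_gold = (0.3·3.4/0.113)^(1/0.7) ≈ 23.1756.
y_gold = 3.4·23.1756^0.3 ≈ 8.7295; c_gold = (1−0.3)·y_gold ≈ 6.1106.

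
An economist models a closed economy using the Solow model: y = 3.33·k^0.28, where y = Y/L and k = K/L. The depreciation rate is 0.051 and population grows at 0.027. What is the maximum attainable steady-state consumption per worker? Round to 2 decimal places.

Break-even investment rate: n + δ = 0.027 + 0.051 = 0.078.
At the golden rule the marginal product of capital equals n+δ: 0.28·3.33·k^(0.28−1) = 0.078. Solving, k_gold = (0.28·3.33/0.078)^(1/0.72) ≈ 31.3717.
y_gold = 3.33·31.3717^0.28 ≈ 8.7393.
c_gold = y_gold − (n+δ)·k_gold = 8.7393 − 0.078·31.3717 ≈ 6.2923.

c_gold ≈ 6.29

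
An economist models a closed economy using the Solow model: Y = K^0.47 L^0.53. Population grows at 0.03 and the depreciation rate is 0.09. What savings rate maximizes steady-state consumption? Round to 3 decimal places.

s_gold = 0.470

Break-even investment rate: n + δ = 0.03 + 0.09 = 0.12.
At the golden rule MPK = n+δ, and in any Cobb-Douglas steady state s = (n+δ)·k/y = MPK·k/y = capital's share 0.47.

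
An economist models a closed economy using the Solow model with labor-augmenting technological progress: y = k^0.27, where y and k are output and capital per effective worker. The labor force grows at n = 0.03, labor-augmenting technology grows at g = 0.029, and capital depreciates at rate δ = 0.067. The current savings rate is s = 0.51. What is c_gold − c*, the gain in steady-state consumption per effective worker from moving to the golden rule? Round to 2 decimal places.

Δc ≈ 0.15

The effective depreciation rate is n + g + δ = 0.03 + 0.029 + 0.067 = 0.126.
Current steady state (s = 0.51): k* = (0.51/0.126)^(1/0.73) ≈ 6.7886, y* = 6.7886^0.27 ≈ 1.6772, c* = (1−0.51)·1.6772 ≈ 0.8218.
Golden rule sets MPK = n+g+δ: 0.27·k^(0.27−1) = 0.126, so k_gold = (0.27/0.126)^(1/0.73) ≈ 2.8406.
y_gold = 2.8406^0.27 ≈ 1.3256, c_gold = y_gold − 0.126·k_gold ≈ 0.9677.
Gain: Δc = 0.9677 − 0.8218 ≈ 0.1459.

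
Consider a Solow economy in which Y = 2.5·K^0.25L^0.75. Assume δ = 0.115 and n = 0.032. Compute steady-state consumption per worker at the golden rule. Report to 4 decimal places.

Break-even investment rate: n + δ = 0.032 + 0.115 = 0.147.
Golden rule sets MPK = n+δ: 0.25·2.5·k^(0.25−1) = 0.147, so k_gold = (0.25·2.5/0.147)^(1/0.75) ≈ 6.8878.
y_gold = 2.5·6.8878^0.25 ≈ 4.0501.
c_gold = y_gold − (n+δ)·k_gold = 4.0501 − 0.147·6.8878 ≈ 3.0375.

c_gold ≈ 3.0375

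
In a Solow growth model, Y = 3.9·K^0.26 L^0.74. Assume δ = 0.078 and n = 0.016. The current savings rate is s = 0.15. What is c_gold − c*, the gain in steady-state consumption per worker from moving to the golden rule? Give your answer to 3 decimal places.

Δc ≈ 0.354

The effective depreciation rate is n + δ = 0.016 + 0.078 = 0.094.
Current steady state (s = 0.15): k* = (0.15·3.9/0.094)^(1/0.74) ≈ 11.8307, y* = 3.9·11.8307^0.26 ≈ 7.4139, c* = (1−0.15)·7.4139 ≈ 6.3018.
At the golden rule the marginal product of capital equals n+δ: 0.26·3.9·k^(0.26−1) = 0.094. Solving, k_gold = (0.26·3.9/0.094)^(1/0.74) ≈ 24.8785.
y_gold = 3.9·24.8785^0.26 ≈ 8.9945, c_gold = y_gold − 0.094·k_gold ≈ 6.6560.
Gain: Δc = 6.6560 − 6.3018 ≈ 0.3541.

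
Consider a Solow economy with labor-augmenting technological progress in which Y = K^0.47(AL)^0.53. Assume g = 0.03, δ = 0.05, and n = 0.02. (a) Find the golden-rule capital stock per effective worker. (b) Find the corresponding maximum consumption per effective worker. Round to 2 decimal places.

(a) k_gold ≈ 18.54; (b) c_gold ≈ 2.09

Break-even investment rate: n + g + δ = 0.02 + 0.03 + 0.05 = 0.1.
Setting f'(k) = n+g+δ gives 0.47·k^(0.47−1) = 0.1, hence k_gold = (0.47/0.1)^(1/0.53) ≈ 18.5400.
y_gold = 18.5400^0.47 ≈ 3.9447; c_gold = y_gold − 0.1·k_gold ≈ 2.0907.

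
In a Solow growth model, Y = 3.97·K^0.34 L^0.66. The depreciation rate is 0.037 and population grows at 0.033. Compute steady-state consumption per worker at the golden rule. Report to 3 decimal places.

Break-even investment rate: n + δ = 0.033 + 0.037 = 0.07.
At the golden rule the marginal product of capital equals n+δ: 0.34·3.97·k^(0.34−1) = 0.07. Solving, k_gold = (0.34·3.97/0.07)^(1/0.66) ≈ 88.5583.
y_gold = 3.97·88.5583^0.34 ≈ 18.2326.
c_gold = y_gold − (n+δ)·k_gold = 18.2326 − 0.07·88.5583 ≈ 12.0335.

c_gold ≈ 12.034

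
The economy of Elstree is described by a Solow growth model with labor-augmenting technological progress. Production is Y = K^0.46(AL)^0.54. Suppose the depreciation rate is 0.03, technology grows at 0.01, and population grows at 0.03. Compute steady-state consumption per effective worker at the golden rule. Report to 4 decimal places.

Break-even investment rate: n + g + δ = 0.03 + 0.01 + 0.03 = 0.07.
At the golden rule the marginal product of capital equals n+g+δ: 0.46·k^(0.46−1) = 0.07. Solving, k_gold = (0.46/0.07)^(1/0.54) ≈ 32.6727.
y_gold = 32.6727^0.46 ≈ 4.9719.
c_gold = y_gold − (n+g+δ)·k_gold = 4.9719 − 0.07·32.6727 ≈ 2.6848.

c_gold ≈ 2.6848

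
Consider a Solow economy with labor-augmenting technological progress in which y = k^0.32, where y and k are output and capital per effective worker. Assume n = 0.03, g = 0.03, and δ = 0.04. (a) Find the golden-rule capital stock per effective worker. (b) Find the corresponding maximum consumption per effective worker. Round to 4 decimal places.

Capital per effective worker breaks even when investment replaces (n + g + δ)·k; here n + g + δ = 0.1.
Maximizing c = f(k) − (n+g+δ)·k gives f'(k) = n+g+δ, i.e. 0.32·k^(0.32−1) = 0.1, so k_gold = (0.32/0.1)^(1/0.68) ≈ 5.5318.
y_gold = 5.5318^0.32 ≈ 1.7287; c_gold = y_gold − 0.1·k_gold ≈ 1.1755.

(a) k_gold ≈ 5.5318; (b) c_gold ≈ 1.1755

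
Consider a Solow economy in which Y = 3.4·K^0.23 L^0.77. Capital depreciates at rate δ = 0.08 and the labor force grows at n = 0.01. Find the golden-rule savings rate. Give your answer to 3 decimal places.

Capital per worker breaks even when investment replaces (n + δ)·k; here n + δ = 0.09.
At the golden rule MPK = n+δ, and in any Cobb-Douglas steady state s = (n+δ)·k/y = MPK·k/y = capital's share 0.23.

s_gold = 0.230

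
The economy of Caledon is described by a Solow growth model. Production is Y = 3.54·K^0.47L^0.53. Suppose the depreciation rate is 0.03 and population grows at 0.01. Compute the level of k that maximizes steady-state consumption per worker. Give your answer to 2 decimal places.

k_gold ≈ 1134.47

Capital per worker breaks even when investment replaces (n + δ)·k; here n + δ = 0.04.
Golden rule sets MPK = n+δ: 0.47·3.54·k^(0.47−1) = 0.04, so k_gold = (0.47·3.54/0.04)^(1/0.53) ≈ 1134.4741.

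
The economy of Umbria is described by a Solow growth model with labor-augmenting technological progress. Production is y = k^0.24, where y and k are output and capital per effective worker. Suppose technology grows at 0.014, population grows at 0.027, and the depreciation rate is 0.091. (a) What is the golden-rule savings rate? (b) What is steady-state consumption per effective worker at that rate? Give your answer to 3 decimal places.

(a) s_gold = 0.240; (b) c_gold ≈ 0.918

Break-even investment rate: n + g + δ = 0.027 + 0.014 + 0.091 = 0.132.
For Cobb-Douglas, s_gold equals capital's share: s_gold = 0.24.
At the golden rule the marginal product of capital equals n+g+δ: 0.24·k^(0.24−1) = 0.132. Solving, k_gold = (0.24/0.132)^(1/0.76) ≈ 2.1960.
y_gold = 2.1960^0.24 ≈ 1.2078; c_gold = (1−0.24)·y_gold ≈ 0.9179.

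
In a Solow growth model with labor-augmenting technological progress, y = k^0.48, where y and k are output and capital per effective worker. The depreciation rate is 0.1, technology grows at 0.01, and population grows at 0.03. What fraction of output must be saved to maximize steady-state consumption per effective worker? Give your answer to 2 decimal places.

s_gold = 0.48

n + g + δ = 0.03 + 0.01 + 0.1 = 0.14.
At the golden rule MPK = n+g+δ, and in any Cobb-Douglas steady state s = (n+g+δ)·k/y = MPK·k/y = capital's share 0.48.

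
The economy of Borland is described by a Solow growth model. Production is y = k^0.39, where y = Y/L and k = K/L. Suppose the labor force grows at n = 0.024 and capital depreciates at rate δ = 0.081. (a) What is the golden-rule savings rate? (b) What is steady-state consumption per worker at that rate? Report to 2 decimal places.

(a) s_gold = 0.39; (b) c_gold ≈ 1.41

The effective depreciation rate is n + δ = 0.024 + 0.081 = 0.105.
For Cobb-Douglas, s_gold equals capital's share: s_gold = 0.39.
At the golden rule the marginal product of capital equals n+δ: 0.39·k^(0.39−1) = 0.105. Solving, k_gold = (0.39/0.105)^(1/0.61) ≈ 8.5945.
y_gold = 8.5945^0.39 ≈ 2.3139; c_gold = (1−0.39)·y_gold ≈ 1.4115.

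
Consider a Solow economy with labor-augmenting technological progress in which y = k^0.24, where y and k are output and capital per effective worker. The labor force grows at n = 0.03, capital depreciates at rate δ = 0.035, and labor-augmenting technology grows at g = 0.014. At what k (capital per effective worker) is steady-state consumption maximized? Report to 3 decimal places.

Break-even investment rate: n + g + δ = 0.03 + 0.014 + 0.035 = 0.079.
Setting f'(k) = n+g+δ gives 0.24·k^(0.24−1) = 0.079, hence k_gold = (0.24/0.079)^(1/0.76) ≈ 4.3150.

k_gold ≈ 4.315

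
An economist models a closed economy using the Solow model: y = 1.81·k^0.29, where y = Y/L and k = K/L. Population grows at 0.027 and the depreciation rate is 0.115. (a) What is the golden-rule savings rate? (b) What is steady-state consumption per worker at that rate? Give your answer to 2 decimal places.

(a) s_gold = 0.29; (b) c_gold ≈ 2.19

Capital per worker breaks even when investment replaces (n + δ)·k; here n + δ = 0.142.
For Cobb-Douglas, s_gold equals capital's share: s_gold = 0.29.
Setting f'(k) = n+δ gives 0.29·1.81·k^(0.29−1) = 0.142, hence k_gold = (0.29·1.81/0.142)^(1/0.71) ≈ 6.3052.
y_gold = 1.81·6.3052^0.29 ≈ 3.0874; c_gold = (1−0.29)·y_gold ≈ 2.1920.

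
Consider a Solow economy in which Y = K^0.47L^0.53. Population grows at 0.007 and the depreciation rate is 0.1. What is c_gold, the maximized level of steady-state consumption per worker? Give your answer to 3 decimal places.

Capital per worker breaks even when investment replaces (n + δ)·k; here n + δ = 0.107.
Setting f'(k) = n+δ gives 0.47·k^(0.47−1) = 0.107, hence k_gold = (0.47/0.107)^(1/0.53) ≈ 16.3180.
y_gold = 16.3180^0.47 ≈ 3.7150.
c_gold = y_gold − (n+δ)·k_gold = 3.7150 − 0.107·16.3180 ≈ 1.9689.

c_gold ≈ 1.969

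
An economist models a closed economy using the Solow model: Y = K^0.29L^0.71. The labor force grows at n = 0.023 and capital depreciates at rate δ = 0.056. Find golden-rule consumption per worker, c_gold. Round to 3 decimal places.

Break-even investment rate: n + δ = 0.023 + 0.056 = 0.079.
Setting f'(k) = n+δ gives 0.29·k^(0.29−1) = 0.079, hence k_gold = (0.29/0.079)^(1/0.71) ≈ 6.2438.
y_gold = 6.2438^0.29 ≈ 1.7009.
c_gold = y_gold − (n+δ)·k_gold = 1.7009 − 0.079·6.2438 ≈ 1.2076.

c_gold ≈ 1.208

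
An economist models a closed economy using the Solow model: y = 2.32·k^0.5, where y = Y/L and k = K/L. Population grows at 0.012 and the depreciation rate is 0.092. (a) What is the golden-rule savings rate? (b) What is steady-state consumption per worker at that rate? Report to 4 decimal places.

(a) s_gold = 0.5000; (b) c_gold ≈ 12.9385

Break-even investment rate: n + δ = 0.012 + 0.092 = 0.104.
For Cobb-Douglas, s_gold equals capital's share: s_gold = 0.5.
Golden rule sets MPK = n+δ: 0.5·2.32·k^(0.5−1) = 0.104, so k_gold = (0.5·2.32/0.104)^(1/0.5) ≈ 124.4083.
y_gold = 2.32·124.4083^0.5 ≈ 25.8769; c_gold = (1−0.5)·y_gold ≈ 12.9385.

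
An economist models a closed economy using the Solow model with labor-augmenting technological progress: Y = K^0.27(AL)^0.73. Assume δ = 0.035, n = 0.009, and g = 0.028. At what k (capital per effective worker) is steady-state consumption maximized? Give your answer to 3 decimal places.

k_gold ≈ 6.114

Break-even investment rate: n + g + δ = 0.009 + 0.028 + 0.035 = 0.072.
Maximizing c = f(k) − (n+g+δ)·k gives f'(k) = n+g+δ, i.e. 0.27·k^(0.27−1) = 0.072, so k_gold = (0.27/0.072)^(1/0.73) ≈ 6.1143.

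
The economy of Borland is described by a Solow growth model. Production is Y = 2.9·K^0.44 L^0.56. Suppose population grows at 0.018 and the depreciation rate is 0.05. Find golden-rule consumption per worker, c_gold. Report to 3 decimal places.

c_gold ≈ 16.258

The effective depreciation rate is n + δ = 0.018 + 0.05 = 0.068.
Maximizing c = f(k) − (n+δ)·k gives f'(k) = n+δ, i.e. 0.44·2.9·k^(0.44−1) = 0.068, so k_gold = (0.44·2.9/0.068)^(1/0.56) ≈ 187.8558.
y_gold = 2.9·187.8558^0.44 ≈ 29.0323.
c_gold = y_gold − (n+δ)·k_gold = 29.0323 − 0.068·187.8558 ≈ 16.2581.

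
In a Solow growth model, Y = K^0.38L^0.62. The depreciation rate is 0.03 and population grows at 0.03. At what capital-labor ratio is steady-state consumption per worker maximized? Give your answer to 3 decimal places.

k_gold ≈ 19.632

Capital per worker breaks even when investment replaces (n + δ)·k; here n + δ = 0.06.
At the golden rule the marginal product of capital equals n+δ: 0.38·k^(0.38−1) = 0.06. Solving, k_gold = (0.38/0.06)^(1/0.62) ≈ 19.6316.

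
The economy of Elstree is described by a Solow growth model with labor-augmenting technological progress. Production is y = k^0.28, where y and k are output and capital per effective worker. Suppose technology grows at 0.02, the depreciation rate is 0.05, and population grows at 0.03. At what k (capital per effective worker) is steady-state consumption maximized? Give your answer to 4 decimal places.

Break-even investment rate: n + g + δ = 0.03 + 0.02 + 0.05 = 0.1.
Setting f'(k) = n+g+δ gives 0.28·k^(0.28−1) = 0.1, hence k_gold = (0.28/0.1)^(1/0.72) ≈ 4.1788.

k_gold ≈ 4.1788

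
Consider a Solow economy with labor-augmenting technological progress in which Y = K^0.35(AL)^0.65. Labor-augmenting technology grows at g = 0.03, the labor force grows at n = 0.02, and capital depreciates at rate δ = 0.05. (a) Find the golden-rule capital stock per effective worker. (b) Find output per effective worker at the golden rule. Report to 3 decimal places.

(a) k_gold ≈ 6.871; (b) y_gold ≈ 1.963

The effective depreciation rate is n + g + δ = 0.02 + 0.03 + 0.05 = 0.1.
Setting f'(k) = n+g+δ gives 0.35·k^(0.35−1) = 0.1, hence k_gold = (0.35/0.1)^(1/0.65) ≈ 6.8711.
y_gold = 6.8711^0.35 ≈ 1.9632.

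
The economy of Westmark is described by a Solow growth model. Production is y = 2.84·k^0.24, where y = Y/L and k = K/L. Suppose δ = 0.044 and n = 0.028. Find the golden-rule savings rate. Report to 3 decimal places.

Capital per worker breaks even when investment replaces (n + δ)·k; here n + δ = 0.072.
At the golden rule MPK = n+δ, and in any Cobb-Douglas steady state s = (n+δ)·k/y = MPK·k/y = capital's share 0.24.

s_gold = 0.240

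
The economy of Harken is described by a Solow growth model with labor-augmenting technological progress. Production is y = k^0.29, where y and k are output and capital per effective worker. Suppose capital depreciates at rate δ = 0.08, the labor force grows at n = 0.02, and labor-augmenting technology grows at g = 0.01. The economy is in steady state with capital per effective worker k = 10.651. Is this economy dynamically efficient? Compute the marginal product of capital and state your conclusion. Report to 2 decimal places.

dynamically inefficient; MPK ≈ 0.05

Break-even investment rate: n + g + δ = 0.02 + 0.01 + 0.08 = 0.11.
MPK = 0.29·k^(0.29−1) = 0.29·10.651^(-0.71) ≈ 0.0541.
MPK < 0.11, so the economy is dynamically inefficient (over-saving).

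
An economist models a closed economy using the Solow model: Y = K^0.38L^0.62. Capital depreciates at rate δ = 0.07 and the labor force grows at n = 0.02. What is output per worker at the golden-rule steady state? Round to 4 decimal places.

y_gold ≈ 2.4177

Break-even investment rate: n + δ = 0.02 + 0.07 = 0.09.
Setting f'(k) = n+δ gives 0.38·k^(0.38−1) = 0.09, hence k_gold = (0.38/0.09)^(1/0.62) ≈ 10.2079.
Output: y_gold = k_gold^0.38 = 10.2079^0.38 ≈ 2.4177.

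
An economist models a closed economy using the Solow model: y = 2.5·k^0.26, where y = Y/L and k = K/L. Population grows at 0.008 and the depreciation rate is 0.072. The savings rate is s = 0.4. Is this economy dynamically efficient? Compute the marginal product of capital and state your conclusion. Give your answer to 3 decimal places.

Capital per worker breaks even when investment replaces (n + δ)·k; here n + δ = 0.08.
Steady-state k*: s·A·k^0.26 = 0.08·k gives k* = (0.4·2.5/0.08)^(1/0.74) ≈ 30.3606.
MPK = 0.26·2.5·30.3606^(-0.74) ≈ 0.0520.
MPK < n+δ = 0.08, so the economy is dynamically inefficient (over-saving).

dynamically inefficient; MPK ≈ 0.052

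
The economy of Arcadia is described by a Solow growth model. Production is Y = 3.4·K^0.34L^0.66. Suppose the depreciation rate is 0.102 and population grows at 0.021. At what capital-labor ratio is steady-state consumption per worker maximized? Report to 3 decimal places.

Break-even investment rate: n + δ = 0.021 + 0.102 = 0.123.
At the golden rule the marginal product of capital equals n+δ: 0.34·3.4·k^(0.34−1) = 0.123. Solving, k_gold = (0.34·3.4/0.123)^(1/0.66) ≈ 29.8073.

k_gold ≈ 29.807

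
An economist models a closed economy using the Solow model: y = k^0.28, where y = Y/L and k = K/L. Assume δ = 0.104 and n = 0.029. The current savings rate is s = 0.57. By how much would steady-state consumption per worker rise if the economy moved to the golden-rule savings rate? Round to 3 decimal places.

Δc ≈ 0.204

Capital per worker breaks even when investment replaces (n + δ)·k; here n + δ = 0.133.
Current steady state (s = 0.57): k* = (0.57/0.133)^(1/0.72) ≈ 7.5476, y* = 7.5476^0.28 ≈ 1.7611, c* = (1−0.57)·1.7611 ≈ 0.7573.
Golden rule sets MPK = n+δ: 0.28·k^(0.28−1) = 0.133, so k_gold = (0.28/0.133)^(1/0.72) ≈ 2.8121.
y_gold = 2.8121^0.28 ≈ 1.3358, c_gold = y_gold − 0.133·k_gold ≈ 0.9618.
Gain: Δc = 0.9618 − 0.7573 ≈ 0.2045.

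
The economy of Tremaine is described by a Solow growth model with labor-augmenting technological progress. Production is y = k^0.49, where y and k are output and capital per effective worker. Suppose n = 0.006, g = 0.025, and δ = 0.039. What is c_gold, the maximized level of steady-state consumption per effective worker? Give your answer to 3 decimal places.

Capital per effective worker breaks even when investment replaces (n + g + δ)·k; here n + g + δ = 0.07.
Golden rule sets MPK = n+g+δ: 0.49·k^(0.49−1) = 0.07, so k_gold = (0.49/0.07)^(1/0.51) ≈ 45.3999.
y_gold = 45.3999^0.49 ≈ 6.4857.
c_gold = y_gold − (n+g+δ)·k_gold = 6.4857 − 0.07·45.3999 ≈ 3.3077.

c_gold ≈ 3.308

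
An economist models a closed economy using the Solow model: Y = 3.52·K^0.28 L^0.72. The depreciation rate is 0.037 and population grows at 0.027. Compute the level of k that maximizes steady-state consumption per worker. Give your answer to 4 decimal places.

The effective depreciation rate is n + δ = 0.027 + 0.037 = 0.064.
At the golden rule the marginal product of capital equals n+δ: 0.28·3.52·k^(0.28−1) = 0.064. Solving, k_gold = (0.28·3.52/0.064)^(1/0.72) ≈ 44.5999.

k_gold ≈ 44.5999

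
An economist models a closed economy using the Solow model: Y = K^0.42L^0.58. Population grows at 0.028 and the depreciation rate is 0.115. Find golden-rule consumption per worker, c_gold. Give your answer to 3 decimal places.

Capital per worker breaks even when investment replaces (n + δ)·k; here n + δ = 0.143.
Maximizing c = f(k) − (n+δ)·k gives f'(k) = n+δ, i.e. 0.42·k^(0.42−1) = 0.143, so k_gold = (0.42/0.143)^(1/0.58) ≈ 6.4084.
y_gold = 6.4084^0.42 ≈ 2.1819.
c_gold = y_gold − (n+δ)·k_gold = 2.1819 − 0.143·6.4084 ≈ 1.2655.

c_gold ≈ 1.265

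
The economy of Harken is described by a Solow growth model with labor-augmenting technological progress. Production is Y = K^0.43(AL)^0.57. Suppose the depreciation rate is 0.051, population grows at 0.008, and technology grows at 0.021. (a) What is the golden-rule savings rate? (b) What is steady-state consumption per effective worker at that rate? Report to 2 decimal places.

(a) s_gold = 0.43; (b) c_gold ≈ 2.03

Capital per effective worker breaks even when investment replaces (n + g + δ)·k; here n + g + δ = 0.08.
For Cobb-Douglas, s_gold equals capital's share: s_gold = 0.43.
Golden rule sets MPK = n+g+δ: 0.43·k^(0.43−1) = 0.08, so k_gold = (0.43/0.08)^(1/0.57) ≈ 19.1146.
y_gold = 19.1146^0.43 ≈ 3.5562; c_gold = (1−0.43)·y_gold ≈ 2.0270.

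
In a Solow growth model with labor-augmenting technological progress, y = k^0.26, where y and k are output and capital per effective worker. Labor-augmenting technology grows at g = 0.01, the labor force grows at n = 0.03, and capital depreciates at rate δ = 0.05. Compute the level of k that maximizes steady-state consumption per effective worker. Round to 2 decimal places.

k_gold ≈ 4.19

The effective depreciation rate is n + g + δ = 0.03 + 0.01 + 0.05 = 0.09.
Setting f'(k) = n+g+δ gives 0.26·k^(0.26−1) = 0.09, hence k_gold = (0.26/0.09)^(1/0.74) ≈ 4.1938.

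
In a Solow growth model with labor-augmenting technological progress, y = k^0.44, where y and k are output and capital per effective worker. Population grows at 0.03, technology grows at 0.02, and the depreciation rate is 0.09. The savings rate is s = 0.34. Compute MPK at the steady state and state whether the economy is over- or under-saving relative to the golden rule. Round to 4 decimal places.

under-saving; MPK ≈ 0.1812

Break-even investment rate: n + g + δ = 0.03 + 0.02 + 0.09 = 0.14.
Steady-state k*: s·k^0.44 = 0.14·k gives k* = (0.34/0.14)^(1/0.56) ≈ 4.8767.
MPK = 0.44·4.8767^(-0.56) ≈ 0.1812.
MPK > n+g+δ = 0.14, so the economy is dynamically efficient (under-saving).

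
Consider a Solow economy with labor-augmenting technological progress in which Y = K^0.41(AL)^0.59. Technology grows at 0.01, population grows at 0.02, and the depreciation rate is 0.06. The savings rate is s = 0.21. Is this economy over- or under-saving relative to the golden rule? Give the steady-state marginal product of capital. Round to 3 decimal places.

Capital per effective worker breaks even when investment replaces (n + g + δ)·k; here n + g + δ = 0.09.
Steady-state k*: s·k^0.41 = 0.09·k gives k* = (0.21/0.09)^(1/0.59) ≈ 4.2043.
MPK = 0.41·4.2043^(-0.59) ≈ 0.1757.
MPK > n+g+δ = 0.09, so the economy is dynamically efficient (under-saving).

under-saving; MPK ≈ 0.176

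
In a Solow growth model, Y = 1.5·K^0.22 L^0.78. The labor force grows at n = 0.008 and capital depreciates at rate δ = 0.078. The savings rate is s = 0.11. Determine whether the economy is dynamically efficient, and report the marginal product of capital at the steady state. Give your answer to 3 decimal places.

Capital per worker breaks even when investment replaces (n + δ)·k; here n + δ = 0.086.
Steady-state k*: s·A·k^0.22 = 0.086·k gives k* = (0.11·1.5/0.086)^(1/0.78) ≈ 2.3057.
MPK = 0.22·1.5·2.3057^(-0.78) ≈ 0.1720.
MPK > n+δ = 0.086, so the economy is dynamically efficient (under-saving).

dynamically efficient; MPK ≈ 0.172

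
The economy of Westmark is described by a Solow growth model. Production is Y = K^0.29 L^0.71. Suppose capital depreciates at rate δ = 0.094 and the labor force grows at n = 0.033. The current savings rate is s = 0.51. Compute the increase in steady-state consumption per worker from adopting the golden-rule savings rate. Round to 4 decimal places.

Capital per worker breaks even when investment replaces (n + δ)·k; here n + δ = 0.127.
Current steady state (s = 0.51): k* = (0.51/0.127)^(1/0.71) ≈ 7.0856, y* = 7.0856^0.29 ≈ 1.7644, c* = (1−0.51)·1.7644 ≈ 0.8646.
At the golden rule the marginal product of capital equals n+δ: 0.29·k^(0.29−1) = 0.127. Solving, k_gold = (0.29/0.127)^(1/0.71) ≈ 3.1994.
y_gold = 3.1994^0.29 ≈ 1.4011, c_gold = y_gold − 0.127·k_gold ≈ 0.9948.
Gain: Δc = 0.9948 − 0.8646 ≈ 0.1302.

Δc ≈ 0.1302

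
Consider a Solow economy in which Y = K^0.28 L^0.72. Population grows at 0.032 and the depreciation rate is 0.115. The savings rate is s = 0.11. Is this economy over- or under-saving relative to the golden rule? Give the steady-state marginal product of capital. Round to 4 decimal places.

Capital per worker breaks even when investment replaces (n + δ)·k; here n + δ = 0.147.
Steady-state k*: s·k^0.28 = 0.147·k gives k* = (0.11/0.147)^(1/0.72) ≈ 0.6685.
MPK = 0.28·0.6685^(-0.72) ≈ 0.3742.
MPK > n+δ = 0.147, so the economy is dynamically efficient (under-saving).

under-saving; MPK ≈ 0.3742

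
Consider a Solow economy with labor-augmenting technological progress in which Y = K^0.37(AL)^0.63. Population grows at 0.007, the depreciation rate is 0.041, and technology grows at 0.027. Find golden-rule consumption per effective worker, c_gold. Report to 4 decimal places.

Break-even investment rate: n + g + δ = 0.007 + 0.027 + 0.041 = 0.075.
At the golden rule the marginal product of capital equals n+g+δ: 0.37·k^(0.37−1) = 0.075. Solving, k_gold = (0.37/0.075)^(1/0.63) ≈ 12.5957.
y_gold = 12.5957^0.37 ≈ 2.5532.
c_gold = y_gold − (n+g+δ)·k_gold = 2.5532 − 0.075·12.5957 ≈ 1.6085.

c_gold ≈ 1.6085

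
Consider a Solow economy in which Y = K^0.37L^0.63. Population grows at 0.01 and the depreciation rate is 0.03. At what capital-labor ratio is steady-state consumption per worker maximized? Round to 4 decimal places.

Break-even investment rate: n + δ = 0.01 + 0.03 = 0.04.
Maximizing c = f(k) − (n+δ)·k gives f'(k) = n+δ, i.e. 0.37·k^(0.37−1) = 0.04, so k_gold = (0.37/0.04)^(1/0.63) ≈ 34.1632.

k_gold ≈ 34.1632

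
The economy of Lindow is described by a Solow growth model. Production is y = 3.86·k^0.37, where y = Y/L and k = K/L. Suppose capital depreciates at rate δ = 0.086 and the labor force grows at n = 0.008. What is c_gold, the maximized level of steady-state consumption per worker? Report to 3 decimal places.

The effective depreciation rate is n + δ = 0.008 + 0.086 = 0.094.
Golden rule sets MPK = n+δ: 0.37·3.86·k^(0.37−1) = 0.094, so k_gold = (0.37·3.86/0.094)^(1/0.63) ≈ 75.1022.
y_gold = 3.86·75.1022^0.37 ≈ 19.0800.
c_gold = y_gold − (n+δ)·k_gold = 19.0800 − 0.094·75.1022 ≈ 12.0204.

c_gold ≈ 12.020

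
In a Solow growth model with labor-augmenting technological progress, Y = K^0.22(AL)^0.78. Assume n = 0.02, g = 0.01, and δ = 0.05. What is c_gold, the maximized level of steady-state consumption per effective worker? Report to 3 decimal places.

c_gold ≈ 1.038

Break-even investment rate: n + g + δ = 0.02 + 0.01 + 0.05 = 0.08.
Golden rule sets MPK = n+g+δ: 0.22·k^(0.22−1) = 0.08, so k_gold = (0.22/0.08)^(1/0.78) ≈ 3.6580.
y_gold = 3.6580^0.22 ≈ 1.3302.
c_gold = y_gold − (n+g+δ)·k_gold = 1.3302 − 0.08·3.6580 ≈ 1.0375.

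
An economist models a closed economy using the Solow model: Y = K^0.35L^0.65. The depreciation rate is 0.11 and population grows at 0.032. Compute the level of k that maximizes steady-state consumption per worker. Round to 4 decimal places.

Break-even investment rate: n + δ = 0.032 + 0.11 = 0.142.
Maximizing c = f(k) − (n+δ)·k gives f'(k) = n+δ, i.e. 0.35·k^(0.35−1) = 0.142, so k_gold = (0.35/0.142)^(1/0.65) ≈ 4.0062.

k_gold ≈ 4.0062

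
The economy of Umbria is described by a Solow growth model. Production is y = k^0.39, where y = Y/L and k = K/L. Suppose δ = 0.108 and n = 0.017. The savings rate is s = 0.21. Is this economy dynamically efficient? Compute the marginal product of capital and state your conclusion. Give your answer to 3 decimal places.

dynamically efficient; MPK ≈ 0.232

Capital per worker breaks even when investment replaces (n + δ)·k; here n + δ = 0.125.
Steady-state k*: s·k^0.39 = 0.125·k gives k* = (0.21/0.125)^(1/0.61) ≈ 2.3408.
MPK = 0.39·2.3408^(-0.61) ≈ 0.2321.
MPK > n+δ = 0.125, so the economy is dynamically efficient (under-saving).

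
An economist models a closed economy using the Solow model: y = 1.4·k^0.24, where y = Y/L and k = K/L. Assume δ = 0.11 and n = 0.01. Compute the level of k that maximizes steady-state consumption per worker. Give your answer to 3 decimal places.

The effective depreciation rate is n + δ = 0.01 + 0.11 = 0.12.
At the golden rule the marginal product of capital equals n+δ: 0.24·1.4·k^(0.24−1) = 0.12. Solving, k_gold = (0.24·1.4/0.12)^(1/0.76) ≈ 3.8758.

k_gold ≈ 3.876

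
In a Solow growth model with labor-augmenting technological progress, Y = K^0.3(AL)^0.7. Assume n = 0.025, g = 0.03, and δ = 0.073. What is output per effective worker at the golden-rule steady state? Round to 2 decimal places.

y_gold ≈ 1.44

Capital per effective worker breaks even when investment replaces (n + g + δ)·k; here n + g + δ = 0.128.
Maximizing c = f(k) − (n+g+δ)·k gives f'(k) = n+g+δ, i.e. 0.3·k^(0.3−1) = 0.128, so k_gold = (0.3/0.128)^(1/0.7) ≈ 3.3763.
Output: y_gold = k_gold^0.3 = 3.3763^0.3 ≈ 1.4406.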